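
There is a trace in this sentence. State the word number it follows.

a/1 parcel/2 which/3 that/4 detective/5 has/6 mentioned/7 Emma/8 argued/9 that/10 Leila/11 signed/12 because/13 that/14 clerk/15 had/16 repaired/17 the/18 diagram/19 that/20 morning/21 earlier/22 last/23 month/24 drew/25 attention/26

12

The displaced element is "a parcel" (word 2).
It is linked across 2 clause boundaries (Ø → that).
It functions as the direct object of "signed", so the gap sits immediately after word 12 ("signed").
Base order: That detective has mentioned Emma argued that Leila signed a parcel because that clerk had repaired the diagram that morning earlier last month.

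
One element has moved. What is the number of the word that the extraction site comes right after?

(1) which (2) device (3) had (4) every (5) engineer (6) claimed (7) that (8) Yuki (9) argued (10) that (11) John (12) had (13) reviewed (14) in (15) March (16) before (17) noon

The displaced element is "which device" (word 2).
It is linked across 2 clause boundaries (that → that).
It functions as the direct object of "reviewed", so the gap sits immediately after word 13 ("reviewed").
Base order: Every engineer had claimed that Yuki argued that John had reviewed which device in March before noon.

13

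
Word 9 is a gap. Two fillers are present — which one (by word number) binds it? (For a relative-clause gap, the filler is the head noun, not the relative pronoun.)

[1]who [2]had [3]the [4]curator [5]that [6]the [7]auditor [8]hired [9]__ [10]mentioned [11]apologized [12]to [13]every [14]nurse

4

The marked gap is inside the relative clause, the direct object of "hired".
Its filler is the head noun "curator" (via "that"), at word 4.
(The other dependency links word 1 to a gap after word 10.)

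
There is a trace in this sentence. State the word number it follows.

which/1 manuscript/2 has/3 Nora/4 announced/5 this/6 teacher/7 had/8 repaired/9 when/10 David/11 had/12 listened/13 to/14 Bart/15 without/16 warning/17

9

The displaced element is "which manuscript" (word 2).
It is linked across 1 clause boundary (Ø).
It functions as the direct object of "repaired", so the gap sits immediately after word 9 ("repaired").
Base order: Nora has announced this teacher had repaired which manuscript when David had listened to Bart without warning.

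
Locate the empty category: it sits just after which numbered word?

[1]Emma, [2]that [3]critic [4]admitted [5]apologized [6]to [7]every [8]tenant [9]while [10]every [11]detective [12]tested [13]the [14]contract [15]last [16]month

4

The displaced element is "Emma" (word 1).
It is linked across 1 clause boundary (Ø).
It functions as the subject of "apologized", so the gap sits immediately after word 4 ("admitted").
Base order: That critic admitted that Emma apologized to every tenant while every detective tested the contract last month.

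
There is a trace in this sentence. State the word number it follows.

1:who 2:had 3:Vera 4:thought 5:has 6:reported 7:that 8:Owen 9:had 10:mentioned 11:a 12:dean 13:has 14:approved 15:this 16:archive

4

The displaced element is "who" (word 1).
It is linked across 1 clause boundary (Ø).
It functions as the subject of "reported", so the gap sits immediately after word 4 ("thought").
Base order: Vera had thought that who has reported that Owen had mentioned a dean has approved this archive.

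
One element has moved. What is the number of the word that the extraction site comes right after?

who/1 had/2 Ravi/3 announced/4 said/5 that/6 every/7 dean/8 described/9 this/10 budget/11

The displaced element is "who" (word 1).
It is linked across 1 clause boundary (Ø).
It functions as the subject of "said", so the gap sits immediately after word 4 ("announced").
Base order: Ravi had announced that who said that every dean described this budget.

4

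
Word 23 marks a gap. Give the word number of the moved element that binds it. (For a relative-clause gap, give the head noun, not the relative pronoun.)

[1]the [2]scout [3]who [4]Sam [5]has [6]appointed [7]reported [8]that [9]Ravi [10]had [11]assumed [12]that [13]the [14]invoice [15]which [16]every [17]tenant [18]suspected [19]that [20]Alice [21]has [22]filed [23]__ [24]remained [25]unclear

The gap at 23 is the object of "filed", inside a relative clause.
The relative pronoun is "which" (word 15); it is bound by the head noun immediately before it.
Its filler is the head noun "invoice", at word 14.

14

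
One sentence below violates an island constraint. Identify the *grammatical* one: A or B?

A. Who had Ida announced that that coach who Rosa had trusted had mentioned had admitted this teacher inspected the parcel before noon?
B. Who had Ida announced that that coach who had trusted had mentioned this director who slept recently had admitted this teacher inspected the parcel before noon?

A

In B, the wh-phrase is extracted from inside a complex-NP island (relative clause) (introduced by "who"), which blocks movement.
In A, the extraction path crosses only that-complement boundaries, which are transparent.
So A is grammatical.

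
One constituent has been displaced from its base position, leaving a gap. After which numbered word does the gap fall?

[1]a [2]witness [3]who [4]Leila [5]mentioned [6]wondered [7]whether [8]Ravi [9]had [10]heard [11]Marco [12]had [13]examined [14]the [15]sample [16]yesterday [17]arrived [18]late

5

The displaced element is "a witness" (word 2).
It is linked across 1 clause boundary (Ø).
It functions as the subject of "wondered", so the gap sits immediately after word 5 ("mentioned").
Base order: Leila mentioned that a witness wondered whether Ravi had heard Marco had examined the sample yesterday.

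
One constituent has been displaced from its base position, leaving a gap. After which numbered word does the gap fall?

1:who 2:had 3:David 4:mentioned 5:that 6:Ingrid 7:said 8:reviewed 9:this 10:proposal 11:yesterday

7

The displaced element is "who" (word 1).
It is linked across 2 clause boundaries (that → Ø).
It functions as the subject of "reviewed", so the gap sits immediately after word 7 ("said").
Base order: David had mentioned that Ingrid said that who reviewed this proposal yesterday.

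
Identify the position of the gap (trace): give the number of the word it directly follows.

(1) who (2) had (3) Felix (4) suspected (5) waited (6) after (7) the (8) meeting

The displaced element is "who" (word 1).
It is linked across 1 clause boundary (Ø).
It functions as the subject of "waited", so the gap sits immediately after word 4 ("suspected").
Base order: Felix had suspected that who waited after the meeting.

4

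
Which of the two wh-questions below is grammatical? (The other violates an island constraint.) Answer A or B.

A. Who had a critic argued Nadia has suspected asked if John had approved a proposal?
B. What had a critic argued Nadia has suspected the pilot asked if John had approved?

In B, the wh-phrase is extracted from inside a wh-island (introduced by "if"), which blocks movement.
In A, the extraction path crosses only that-complement boundaries, which are transparent.
So A is grammatical.

A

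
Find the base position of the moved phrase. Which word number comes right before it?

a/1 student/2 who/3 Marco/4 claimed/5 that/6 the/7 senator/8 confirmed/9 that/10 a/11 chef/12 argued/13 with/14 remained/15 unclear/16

The displaced element is "a student" (word 2).
It is linked across 2 clause boundaries (that → that).
It functions as the object of the preposition "with" of "argued", so the gap sits immediately after word 14 ("with").
Base order: Marco claimed that the senator confirmed that a chef argued with a student.

14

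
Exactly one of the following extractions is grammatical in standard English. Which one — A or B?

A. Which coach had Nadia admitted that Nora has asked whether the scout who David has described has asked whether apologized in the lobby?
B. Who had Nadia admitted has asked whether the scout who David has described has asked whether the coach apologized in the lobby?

B

In A, the wh-phrase is extracted from inside a wh-island (introduced by "whether"), which blocks movement.
In B, the extraction path crosses only that-complement boundaries, which are transparent.
So B is grammatical.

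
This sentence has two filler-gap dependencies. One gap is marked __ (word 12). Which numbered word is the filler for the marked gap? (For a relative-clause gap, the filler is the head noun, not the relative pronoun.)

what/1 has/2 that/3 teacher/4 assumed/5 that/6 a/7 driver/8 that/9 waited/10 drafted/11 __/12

The marked gap is the direct object of "drafted".
Its filler is the fronted wh-phrase "what", at word 1.
(The other dependency links word 8 to a gap after word 9.)

1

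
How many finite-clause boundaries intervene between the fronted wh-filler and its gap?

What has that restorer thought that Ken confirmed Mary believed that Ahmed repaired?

3

"what" is extracted from the object of "repaired".
Boundaries crossed, outermost first: [that], [Ø], [that] — 3 in total.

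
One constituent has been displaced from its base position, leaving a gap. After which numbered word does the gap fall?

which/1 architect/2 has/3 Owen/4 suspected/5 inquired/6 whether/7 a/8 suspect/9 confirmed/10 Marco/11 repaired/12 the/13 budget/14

The displaced element is "which architect" (word 2).
It is linked across 1 clause boundary (Ø).
It functions as the subject of "inquired", so the gap sits immediately after word 5 ("suspected").
Base order: Owen has suspected that which architect inquired whether a suspect confirmed Marco repaired the budget.

5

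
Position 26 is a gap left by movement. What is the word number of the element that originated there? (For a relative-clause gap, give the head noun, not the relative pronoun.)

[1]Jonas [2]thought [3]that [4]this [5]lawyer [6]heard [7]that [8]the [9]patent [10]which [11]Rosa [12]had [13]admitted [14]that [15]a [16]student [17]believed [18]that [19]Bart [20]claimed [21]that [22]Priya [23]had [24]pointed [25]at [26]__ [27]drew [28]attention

9

The gap at 26 is the prepositional object of "pointed", inside a relative clause.
The relative pronoun is "which" (word 10); it is bound by the head noun immediately before it.
Its filler is the head noun "patent", at word 9.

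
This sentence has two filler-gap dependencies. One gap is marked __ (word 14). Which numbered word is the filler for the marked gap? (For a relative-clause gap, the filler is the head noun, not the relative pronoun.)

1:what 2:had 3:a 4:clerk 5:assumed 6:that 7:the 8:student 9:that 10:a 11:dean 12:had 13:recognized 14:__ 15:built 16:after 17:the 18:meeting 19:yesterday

8

The marked gap is inside the relative clause, the direct object of "recognized".
Its filler is the head noun "student" (via "that"), at word 8.
(The other dependency links word 1 to a gap after word 15.)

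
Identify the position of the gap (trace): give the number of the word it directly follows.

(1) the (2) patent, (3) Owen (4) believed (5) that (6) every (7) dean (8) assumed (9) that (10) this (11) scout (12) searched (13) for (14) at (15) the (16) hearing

13

The displaced element is "the patent" (word 2).
It is linked across 2 clause boundaries (that → that).
It functions as the object of the preposition "for" of "searched", so the gap sits immediately after word 13 ("for").
Base order: Owen believed that every dean assumed that this scout searched for the patent at the hearing.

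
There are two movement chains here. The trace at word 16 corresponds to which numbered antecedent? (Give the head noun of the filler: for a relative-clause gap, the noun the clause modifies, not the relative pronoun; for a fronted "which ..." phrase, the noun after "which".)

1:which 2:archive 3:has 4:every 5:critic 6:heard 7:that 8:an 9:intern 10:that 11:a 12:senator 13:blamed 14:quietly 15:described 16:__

2

The marked gap is the direct object of "described".
Its filler is the fronted wh-phrase "which archive", at word 2.
(The other dependency links word 9 to a gap after word 13.)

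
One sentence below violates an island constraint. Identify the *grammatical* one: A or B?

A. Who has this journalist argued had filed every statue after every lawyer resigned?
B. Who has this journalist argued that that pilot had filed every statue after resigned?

In B, the wh-phrase is extracted from inside an adjunct island (introduced by "after"), which blocks movement.
In A, the extraction path crosses only that-complement boundaries, which are transparent.
So A is grammatical.

A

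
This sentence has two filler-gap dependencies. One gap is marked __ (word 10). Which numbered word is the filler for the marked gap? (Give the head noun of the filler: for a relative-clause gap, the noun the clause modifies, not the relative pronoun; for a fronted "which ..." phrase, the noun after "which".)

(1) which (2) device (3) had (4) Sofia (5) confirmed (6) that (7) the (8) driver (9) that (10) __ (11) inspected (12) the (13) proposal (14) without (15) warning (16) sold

The marked gap is inside the relative clause, the subject of "inspected".
Its filler is the head noun "driver" (via "that"), at word 8.
(The other dependency links word 2 to a gap after word 16.)

8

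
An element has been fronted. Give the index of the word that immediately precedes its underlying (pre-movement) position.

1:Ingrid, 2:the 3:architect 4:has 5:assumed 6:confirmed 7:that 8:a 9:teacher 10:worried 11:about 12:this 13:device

5

The displaced element is "Ingrid" (word 1).
It is linked across 1 clause boundary (Ø).
It functions as the subject of "confirmed", so the gap sits immediately after word 5 ("assumed").
Base order: The architect has assumed that Ingrid confirmed that a teacher worried about this device.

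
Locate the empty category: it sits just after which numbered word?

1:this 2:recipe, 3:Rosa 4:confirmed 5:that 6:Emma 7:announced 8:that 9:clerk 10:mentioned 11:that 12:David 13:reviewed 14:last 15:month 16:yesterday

13

The displaced element is "this recipe" (word 2).
It is linked across 3 clause boundaries (that → Ø → that).
It functions as the direct object of "reviewed", so the gap sits immediately after word 13 ("reviewed").
Base order: Rosa confirmed that Emma announced that clerk mentioned that David reviewed this recipe last month yesterday.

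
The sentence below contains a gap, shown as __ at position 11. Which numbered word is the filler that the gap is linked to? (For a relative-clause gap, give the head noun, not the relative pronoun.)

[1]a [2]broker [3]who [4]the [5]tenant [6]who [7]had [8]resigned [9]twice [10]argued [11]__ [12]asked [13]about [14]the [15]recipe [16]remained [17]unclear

2

The gap at 11 is the subject of "asked", inside a relative clause.
The relative pronoun is "who" (word 3); it is bound by the head noun immediately before it.
Its filler is the head noun "broker", at word 2.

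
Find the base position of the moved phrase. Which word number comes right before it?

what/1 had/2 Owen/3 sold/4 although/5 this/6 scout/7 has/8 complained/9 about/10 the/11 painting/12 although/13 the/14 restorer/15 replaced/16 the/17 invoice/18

4

The displaced element is "what" (word 1).
It functions as the direct object of "sold", so the gap sits immediately after word 4 ("sold").
Base order: Owen had sold what although this scout has complained about the painting although the restorer replaced the invoice.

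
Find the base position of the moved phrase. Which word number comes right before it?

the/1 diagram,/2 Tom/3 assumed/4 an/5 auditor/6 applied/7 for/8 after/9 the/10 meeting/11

The displaced element is "the diagram" (word 2).
It is linked across 1 clause boundary (Ø).
It functions as the object of the preposition "for" of "applied", so the gap sits immediately after word 8 ("for").
Base order: Tom assumed an auditor applied for the diagram after the meeting.

8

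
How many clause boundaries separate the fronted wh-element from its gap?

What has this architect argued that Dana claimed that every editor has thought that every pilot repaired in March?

3

"what" is extracted from the object of "repaired".
Boundaries crossed, outermost first: [that], [that], [that] — 3 in total.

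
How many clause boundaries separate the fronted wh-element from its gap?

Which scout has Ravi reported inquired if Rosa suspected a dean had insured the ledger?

"which scout" is extracted from the subject of "inquired".
Boundaries crossed, outermost first: [Ø] — 1 in total.

1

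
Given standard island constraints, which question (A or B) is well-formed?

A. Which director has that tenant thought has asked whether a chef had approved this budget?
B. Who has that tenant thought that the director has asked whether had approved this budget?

In B, the wh-phrase is extracted from inside a wh-island (introduced by "whether"), which blocks movement.
In A, the extraction path crosses only that-complement boundaries, which are transparent.
So A is grammatical.

A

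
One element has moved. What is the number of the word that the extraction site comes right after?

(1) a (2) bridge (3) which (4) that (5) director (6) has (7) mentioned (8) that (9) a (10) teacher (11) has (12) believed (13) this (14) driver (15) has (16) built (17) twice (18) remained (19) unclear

The displaced element is "a bridge" (word 2).
It is linked across 2 clause boundaries (that → Ø).
It functions as the direct object of "built", so the gap sits immediately after word 16 ("built").
Base order: That director has mentioned that a teacher has believed this driver has built a bridge twice.

16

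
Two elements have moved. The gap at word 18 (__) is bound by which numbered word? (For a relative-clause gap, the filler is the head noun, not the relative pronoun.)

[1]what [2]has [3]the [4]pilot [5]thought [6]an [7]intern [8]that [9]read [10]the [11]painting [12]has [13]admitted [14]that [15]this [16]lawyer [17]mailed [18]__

The marked gap is the direct object of "mailed".
Its filler is the fronted wh-phrase "what", at word 1.
(The other dependency links word 7 to a gap after word 8.)

1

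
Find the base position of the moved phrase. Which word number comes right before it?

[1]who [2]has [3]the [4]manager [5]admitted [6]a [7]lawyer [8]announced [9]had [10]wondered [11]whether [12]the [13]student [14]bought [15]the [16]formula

8

The displaced element is "who" (word 1).
It is linked across 2 clause boundaries (Ø → Ø).
It functions as the subject of "wondered", so the gap sits immediately after word 8 ("announced").
Base order: The manager has admitted a lawyer announced who had wondered whether the student bought the formula.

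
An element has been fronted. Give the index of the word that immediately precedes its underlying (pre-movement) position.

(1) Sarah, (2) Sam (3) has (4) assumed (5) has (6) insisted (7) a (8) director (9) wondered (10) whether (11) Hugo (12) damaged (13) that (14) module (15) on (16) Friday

The displaced element is "Sarah" (word 1).
It is linked across 1 clause boundary (Ø).
It functions as the subject of "insisted", so the gap sits immediately after word 4 ("assumed").
Base order: Sam has assumed that Sarah has insisted a director wondered whether Hugo damaged that module on Friday.

4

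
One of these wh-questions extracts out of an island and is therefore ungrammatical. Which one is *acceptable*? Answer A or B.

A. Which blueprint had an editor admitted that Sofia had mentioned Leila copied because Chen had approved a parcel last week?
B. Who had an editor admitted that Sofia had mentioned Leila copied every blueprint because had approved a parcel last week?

A

In B, the wh-phrase is extracted from inside an adjunct island (introduced by "because"), which blocks movement.
In A, the extraction path crosses only that-complement boundaries, which are transparent.
So A is grammatical.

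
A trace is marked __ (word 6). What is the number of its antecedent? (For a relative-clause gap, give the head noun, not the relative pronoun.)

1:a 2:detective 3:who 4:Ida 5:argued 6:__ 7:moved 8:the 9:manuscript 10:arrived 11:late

2

The gap at 6 is the subject of "moved", inside a relative clause.
The relative pronoun is "who" (word 3); it is bound by the head noun immediately before it.
Its filler is the head noun "detective", at word 2.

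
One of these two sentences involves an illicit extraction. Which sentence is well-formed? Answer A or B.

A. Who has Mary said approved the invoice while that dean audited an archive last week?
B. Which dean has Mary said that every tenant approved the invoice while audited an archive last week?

A

In B, the wh-phrase is extracted from inside an adjunct island (introduced by "while"), which blocks movement.
In A, the extraction path crosses only that-complement boundaries, which are transparent.
So A is grammatical.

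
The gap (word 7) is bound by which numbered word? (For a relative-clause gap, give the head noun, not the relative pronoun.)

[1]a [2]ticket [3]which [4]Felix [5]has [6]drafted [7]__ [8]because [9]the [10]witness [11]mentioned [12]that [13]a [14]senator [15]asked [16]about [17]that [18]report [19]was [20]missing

2

The gap at 7 is the object of "drafted", inside a relative clause.
The relative pronoun is "which" (word 3); it is bound by the head noun immediately before it.
Its filler is the head noun "ticket", at word 2.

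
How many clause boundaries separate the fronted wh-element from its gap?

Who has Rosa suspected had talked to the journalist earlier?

"who" is extracted from the subject of "talked".
Boundaries crossed, outermost first: [Ø] — 1 in total.

1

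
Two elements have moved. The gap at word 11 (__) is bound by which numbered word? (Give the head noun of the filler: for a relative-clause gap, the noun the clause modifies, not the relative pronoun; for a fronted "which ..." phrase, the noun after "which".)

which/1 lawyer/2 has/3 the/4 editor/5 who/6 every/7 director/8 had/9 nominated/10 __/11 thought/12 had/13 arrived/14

5

The marked gap is inside the relative clause, the direct object of "nominated".
Its filler is the head noun "editor" (via "who"), at word 5.
(The other dependency links word 2 to a gap after word 12.)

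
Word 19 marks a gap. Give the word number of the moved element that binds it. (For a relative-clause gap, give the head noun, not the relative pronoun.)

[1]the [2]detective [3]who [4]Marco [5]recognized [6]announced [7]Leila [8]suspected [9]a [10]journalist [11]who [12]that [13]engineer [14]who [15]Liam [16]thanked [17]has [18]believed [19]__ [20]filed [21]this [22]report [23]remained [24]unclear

The gap at 19 is the subject of "filed", inside a relative clause.
The relative pronoun is "who" (word 11); it is bound by the head noun immediately before it.
Its filler is the head noun "journalist", at word 10.

10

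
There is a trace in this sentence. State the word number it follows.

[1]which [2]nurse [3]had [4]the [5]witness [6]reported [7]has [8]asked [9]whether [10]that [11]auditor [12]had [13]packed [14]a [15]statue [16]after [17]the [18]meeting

6

The displaced element is "which nurse" (word 2).
It is linked across 1 clause boundary (Ø).
It functions as the subject of "asked", so the gap sits immediately after word 6 ("reported").
Base order: The witness had reported that which nurse has asked whether that auditor had packed a statue after the meeting.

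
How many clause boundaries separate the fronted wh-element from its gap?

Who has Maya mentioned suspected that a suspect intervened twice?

"who" is extracted from the subject of "suspected".
Boundaries crossed, outermost first: [Ø] — 1 in total.

1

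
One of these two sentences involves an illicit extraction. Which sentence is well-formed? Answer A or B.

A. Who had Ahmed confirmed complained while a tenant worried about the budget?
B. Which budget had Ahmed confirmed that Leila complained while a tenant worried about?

A

In B, the wh-phrase is extracted from inside an adjunct island (introduced by "while"), which blocks movement.
In A, the extraction path crosses only that-complement boundaries, which are transparent.
So A is grammatical.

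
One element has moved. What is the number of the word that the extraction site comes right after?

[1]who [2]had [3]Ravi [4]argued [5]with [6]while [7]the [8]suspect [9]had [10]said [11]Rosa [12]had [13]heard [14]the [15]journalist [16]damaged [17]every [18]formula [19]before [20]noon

5

The displaced element is "who" (word 1).
It functions as the object of the preposition "with" of "argued", so the gap sits immediately after word 5 ("with").
Base order: Ravi had argued with who while the suspect had said Rosa had heard the journalist damaged every formula before noon.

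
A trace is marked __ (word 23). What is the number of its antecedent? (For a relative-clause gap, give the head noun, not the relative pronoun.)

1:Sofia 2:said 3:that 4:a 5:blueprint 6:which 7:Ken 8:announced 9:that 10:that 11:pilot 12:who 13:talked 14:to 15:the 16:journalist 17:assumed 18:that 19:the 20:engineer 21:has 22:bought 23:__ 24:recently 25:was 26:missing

The gap at 23 is the object of "bought", inside a relative clause.
The relative pronoun is "which" (word 6); it is bound by the head noun immediately before it.
Its filler is the head noun "blueprint", at word 5.

5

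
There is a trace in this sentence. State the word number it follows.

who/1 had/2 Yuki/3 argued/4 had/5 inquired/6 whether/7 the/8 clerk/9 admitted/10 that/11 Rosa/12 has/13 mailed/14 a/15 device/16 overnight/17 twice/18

4

The displaced element is "who" (word 1).
It is linked across 1 clause boundary (Ø).
It functions as the subject of "inquired", so the gap sits immediately after word 4 ("argued").
Base order: Yuki had argued that who had inquired whether the clerk admitted that Rosa has mailed a device overnight twice.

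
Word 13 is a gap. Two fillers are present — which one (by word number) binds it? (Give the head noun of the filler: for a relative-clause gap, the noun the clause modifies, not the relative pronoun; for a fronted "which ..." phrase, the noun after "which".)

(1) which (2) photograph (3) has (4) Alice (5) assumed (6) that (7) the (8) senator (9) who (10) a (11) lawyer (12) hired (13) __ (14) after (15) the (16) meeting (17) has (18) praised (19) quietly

8

The marked gap is inside the relative clause, the direct object of "hired".
Its filler is the head noun "senator" (via "who"), at word 8.
(The other dependency links word 2 to a gap after word 18.)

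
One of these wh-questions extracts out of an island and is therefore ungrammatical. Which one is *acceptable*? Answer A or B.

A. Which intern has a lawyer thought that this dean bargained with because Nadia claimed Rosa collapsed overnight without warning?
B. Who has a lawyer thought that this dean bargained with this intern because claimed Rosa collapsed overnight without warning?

A

In B, the wh-phrase is extracted from inside an adjunct island (introduced by "because"), which blocks movement.
In A, the extraction path crosses only that-complement boundaries, which are transparent.
So A is grammatical.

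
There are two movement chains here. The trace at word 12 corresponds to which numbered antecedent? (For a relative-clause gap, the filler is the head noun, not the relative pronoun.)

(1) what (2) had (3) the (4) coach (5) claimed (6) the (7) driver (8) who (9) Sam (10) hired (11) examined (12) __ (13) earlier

The marked gap is the direct object of "examined".
Its filler is the fronted wh-phrase "what", at word 1.
(The other dependency links word 7 to a gap after word 10.)

1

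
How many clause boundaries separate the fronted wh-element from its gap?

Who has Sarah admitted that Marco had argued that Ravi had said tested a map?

"who" is extracted from the subject of "tested".
Boundaries crossed, outermost first: [that], [that], [Ø] — 3 in total.

3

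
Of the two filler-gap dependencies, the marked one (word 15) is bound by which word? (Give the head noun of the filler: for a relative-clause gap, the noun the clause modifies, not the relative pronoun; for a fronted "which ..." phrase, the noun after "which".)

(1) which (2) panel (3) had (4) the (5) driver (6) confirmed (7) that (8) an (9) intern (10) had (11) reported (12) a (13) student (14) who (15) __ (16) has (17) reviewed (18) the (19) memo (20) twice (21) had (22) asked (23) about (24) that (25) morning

13

The marked gap is inside the relative clause, the subject of "reviewed".
Its filler is the head noun "student" (via "who"), at word 13.
(The other dependency links word 2 to a gap after word 23.)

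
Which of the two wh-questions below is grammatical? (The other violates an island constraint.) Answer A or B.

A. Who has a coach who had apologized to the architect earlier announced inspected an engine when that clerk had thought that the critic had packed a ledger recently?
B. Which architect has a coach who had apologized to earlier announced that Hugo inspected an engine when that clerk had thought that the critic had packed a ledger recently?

A

In B, the wh-phrase is extracted from inside a complex-NP island (relative clause) (introduced by "who"), which blocks movement.
In A, the extraction path crosses only that-complement boundaries, which are transparent.
So A is grammatical.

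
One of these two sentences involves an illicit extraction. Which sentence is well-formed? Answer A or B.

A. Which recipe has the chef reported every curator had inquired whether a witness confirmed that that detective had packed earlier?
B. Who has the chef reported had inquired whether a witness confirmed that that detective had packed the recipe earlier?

In A, the wh-phrase is extracted from inside a wh-island (introduced by "whether"), which blocks movement.
In B, the extraction path crosses only that-complement boundaries, which are transparent.
So B is grammatical.

B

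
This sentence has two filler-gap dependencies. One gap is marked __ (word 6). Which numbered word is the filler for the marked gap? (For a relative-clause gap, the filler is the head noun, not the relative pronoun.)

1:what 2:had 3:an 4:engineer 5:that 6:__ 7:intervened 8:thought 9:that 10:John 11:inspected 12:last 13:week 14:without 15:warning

4

The marked gap is inside the relative clause, the subject of "intervened".
Its filler is the head noun "engineer" (via "that"), at word 4.
(The other dependency links word 1 to a gap after word 11.)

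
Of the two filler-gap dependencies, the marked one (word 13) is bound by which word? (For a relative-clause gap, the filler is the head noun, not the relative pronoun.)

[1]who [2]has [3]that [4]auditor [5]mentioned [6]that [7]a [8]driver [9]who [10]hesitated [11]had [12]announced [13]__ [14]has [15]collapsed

The marked gap is the subject of "collapsed".
Its filler is the fronted wh-phrase "who", at word 1.
(The other dependency links word 8 to a gap after word 9.)

1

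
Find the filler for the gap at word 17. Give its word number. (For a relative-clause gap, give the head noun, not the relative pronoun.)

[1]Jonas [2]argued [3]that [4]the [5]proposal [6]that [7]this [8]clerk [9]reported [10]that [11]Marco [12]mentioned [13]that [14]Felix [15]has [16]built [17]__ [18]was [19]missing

5

The gap at 17 is the object of "built", inside a relative clause.
The relative pronoun is "that" (word 6); it is bound by the head noun immediately before it.
Its filler is the head noun "proposal", at word 5.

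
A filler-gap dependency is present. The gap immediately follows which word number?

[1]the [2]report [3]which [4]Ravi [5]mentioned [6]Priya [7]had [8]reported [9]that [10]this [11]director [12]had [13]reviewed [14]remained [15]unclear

13

The displaced element is "the report" (word 2).
It is linked across 2 clause boundaries (Ø → that).
It functions as the direct object of "reviewed", so the gap sits immediately after word 13 ("reviewed").
Base order: Ravi mentioned Priya had reported that this director had reviewed the report.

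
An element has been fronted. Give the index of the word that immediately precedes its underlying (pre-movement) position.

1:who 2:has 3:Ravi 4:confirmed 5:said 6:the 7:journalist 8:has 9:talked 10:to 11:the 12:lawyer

4

The displaced element is "who" (word 1).
It is linked across 1 clause boundary (Ø).
It functions as the subject of "said", so the gap sits immediately after word 4 ("confirmed").
Base order: Ravi has confirmed that who said the journalist has talked to the lawyer.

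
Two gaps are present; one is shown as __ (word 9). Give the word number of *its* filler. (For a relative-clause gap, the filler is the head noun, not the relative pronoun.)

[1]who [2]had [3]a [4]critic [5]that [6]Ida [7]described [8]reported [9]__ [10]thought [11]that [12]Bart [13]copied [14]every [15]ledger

1

The marked gap is the subject of "thought".
Its filler is the fronted wh-phrase "who", at word 1.
(The other dependency links word 4 to a gap after word 7.)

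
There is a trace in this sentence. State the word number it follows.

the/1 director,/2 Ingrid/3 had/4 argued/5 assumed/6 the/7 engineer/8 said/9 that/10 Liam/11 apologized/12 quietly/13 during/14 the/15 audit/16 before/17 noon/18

The displaced element is "the director" (word 2).
It is linked across 1 clause boundary (Ø).
It functions as the subject of "assumed", so the gap sits immediately after word 5 ("argued").
Base order: Ingrid had argued that the director assumed the engineer said that Liam apologized quietly during the audit before noon.

5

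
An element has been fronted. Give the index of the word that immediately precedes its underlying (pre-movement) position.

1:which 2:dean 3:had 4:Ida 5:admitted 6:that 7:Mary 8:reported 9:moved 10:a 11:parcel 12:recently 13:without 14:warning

8

The displaced element is "which dean" (word 2).
It is linked across 2 clause boundaries (that → Ø).
It functions as the subject of "moved", so the gap sits immediately after word 8 ("reported").
Base order: Ida had admitted that Mary reported that which dean moved a parcel recently without warning.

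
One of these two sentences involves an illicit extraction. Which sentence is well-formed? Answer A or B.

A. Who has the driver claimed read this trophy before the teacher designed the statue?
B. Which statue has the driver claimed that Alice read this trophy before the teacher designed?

In B, the wh-phrase is extracted from inside an adjunct island (introduced by "before"), which blocks movement.
In A, the extraction path crosses only that-complement boundaries, which are transparent.
So A is grammatical.

A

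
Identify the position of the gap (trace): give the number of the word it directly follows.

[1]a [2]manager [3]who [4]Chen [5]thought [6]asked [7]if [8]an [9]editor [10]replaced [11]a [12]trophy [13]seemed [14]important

5

The displaced element is "a manager" (word 2).
It is linked across 1 clause boundary (Ø).
It functions as the subject of "asked", so the gap sits immediately after word 5 ("thought").
Base order: Chen thought that a manager asked if an editor replaced a trophy.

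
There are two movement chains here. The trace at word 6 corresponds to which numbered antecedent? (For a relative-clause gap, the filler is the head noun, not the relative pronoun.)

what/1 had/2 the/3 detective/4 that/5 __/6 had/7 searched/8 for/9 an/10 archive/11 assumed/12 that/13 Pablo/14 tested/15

The marked gap is inside the relative clause, the subject of "searched".
Its filler is the head noun "detective" (via "that"), at word 4.
(The other dependency links word 1 to a gap after word 15.)

4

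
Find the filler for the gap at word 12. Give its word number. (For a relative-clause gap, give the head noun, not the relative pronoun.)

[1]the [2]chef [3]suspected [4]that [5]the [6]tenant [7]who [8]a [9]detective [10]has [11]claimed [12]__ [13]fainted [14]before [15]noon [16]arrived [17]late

6

The gap at 12 is the subject of "fainted", inside a relative clause.
The relative pronoun is "who" (word 7); it is bound by the head noun immediately before it.
Its filler is the head noun "tenant", at word 6.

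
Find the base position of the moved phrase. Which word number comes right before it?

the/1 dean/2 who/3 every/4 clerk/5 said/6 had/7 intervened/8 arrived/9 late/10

The displaced element is "the dean" (word 2).
It is linked across 1 clause boundary (Ø).
It functions as the subject of "intervened", so the gap sits immediately after word 6 ("said").
Base order: Every clerk said that the dean had intervened.

6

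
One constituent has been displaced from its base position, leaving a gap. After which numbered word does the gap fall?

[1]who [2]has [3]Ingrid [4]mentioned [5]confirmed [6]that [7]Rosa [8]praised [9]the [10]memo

4

The displaced element is "who" (word 1).
It is linked across 1 clause boundary (Ø).
It functions as the subject of "confirmed", so the gap sits immediately after word 4 ("mentioned").
Base order: Ingrid has mentioned that who confirmed that Rosa praised the memo.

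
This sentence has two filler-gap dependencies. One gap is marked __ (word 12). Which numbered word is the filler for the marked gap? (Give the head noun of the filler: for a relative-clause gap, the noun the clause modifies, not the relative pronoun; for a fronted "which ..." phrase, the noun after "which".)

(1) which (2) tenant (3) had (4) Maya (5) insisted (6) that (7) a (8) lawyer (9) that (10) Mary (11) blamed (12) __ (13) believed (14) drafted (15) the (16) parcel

8

The marked gap is inside the relative clause, the direct object of "blamed".
Its filler is the head noun "lawyer" (via "that"), at word 8.
(The other dependency links word 2 to a gap after word 13.)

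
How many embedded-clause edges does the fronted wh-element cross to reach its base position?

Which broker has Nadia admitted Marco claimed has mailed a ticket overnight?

2

"which broker" is extracted from the subject of "mailed".
Boundaries crossed, outermost first: [Ø], [Ø] — 2 in total.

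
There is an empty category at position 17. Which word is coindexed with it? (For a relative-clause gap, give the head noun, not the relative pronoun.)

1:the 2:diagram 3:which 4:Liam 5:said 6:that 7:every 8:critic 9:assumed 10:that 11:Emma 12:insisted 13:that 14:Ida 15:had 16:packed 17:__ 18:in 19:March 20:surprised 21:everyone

The gap at 17 is the object of "packed", inside a relative clause.
The relative pronoun is "which" (word 3); it is bound by the head noun immediately before it.
Its filler is the head noun "diagram", at word 2.

2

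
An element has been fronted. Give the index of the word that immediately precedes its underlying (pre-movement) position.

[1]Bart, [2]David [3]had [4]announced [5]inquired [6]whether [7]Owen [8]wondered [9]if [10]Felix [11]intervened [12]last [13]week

4

The displaced element is "Bart" (word 1).
It is linked across 1 clause boundary (Ø).
It functions as the subject of "inquired", so the gap sits immediately after word 4 ("announced").
Base order: David had announced that Bart inquired whether Owen wondered if Felix intervened last week.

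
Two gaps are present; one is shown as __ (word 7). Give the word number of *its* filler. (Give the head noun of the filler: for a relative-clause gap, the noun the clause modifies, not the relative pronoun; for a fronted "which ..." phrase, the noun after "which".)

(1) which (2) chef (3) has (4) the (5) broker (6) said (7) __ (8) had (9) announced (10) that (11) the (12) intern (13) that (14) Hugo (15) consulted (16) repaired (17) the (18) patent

2

The marked gap is the subject of "announced".
Its filler is the fronted wh-phrase "which chef", at word 2.
(The other dependency links word 12 to a gap after word 15.)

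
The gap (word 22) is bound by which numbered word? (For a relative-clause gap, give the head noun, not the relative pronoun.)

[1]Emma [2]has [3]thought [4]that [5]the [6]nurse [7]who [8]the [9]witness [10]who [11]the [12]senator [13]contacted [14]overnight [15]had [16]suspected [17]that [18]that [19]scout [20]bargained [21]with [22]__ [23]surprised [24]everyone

6

The gap at 22 is the prepositional object of "bargained", inside a relative clause.
The relative pronoun is "who" (word 7); it is bound by the head noun immediately before it.
Its filler is the head noun "nurse", at word 6.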